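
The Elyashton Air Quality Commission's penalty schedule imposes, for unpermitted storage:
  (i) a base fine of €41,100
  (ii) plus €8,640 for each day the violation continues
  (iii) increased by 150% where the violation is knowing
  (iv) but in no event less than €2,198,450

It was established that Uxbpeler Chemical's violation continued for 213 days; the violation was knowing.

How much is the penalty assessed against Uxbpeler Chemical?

€4,703,550

Per-day component: 213 × €8,640 = €1,840,320
Base plus per-day: €41,100 + €1,840,320 = €1,881,420
Enhancement: 150% of €1,881,420 = €2,822,130
Enhanced fine: €1,881,420 + €2,822,130 = €4,703,550
Minimum €2,198,450: €4,703,550 meets the minimum, no increase.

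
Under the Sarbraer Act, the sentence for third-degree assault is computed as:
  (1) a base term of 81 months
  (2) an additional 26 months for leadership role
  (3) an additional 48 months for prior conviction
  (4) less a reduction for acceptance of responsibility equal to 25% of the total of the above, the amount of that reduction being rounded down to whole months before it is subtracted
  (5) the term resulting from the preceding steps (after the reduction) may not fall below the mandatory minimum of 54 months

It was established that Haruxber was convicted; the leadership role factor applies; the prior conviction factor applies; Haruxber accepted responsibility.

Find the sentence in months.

Leadership role enhancement: +26 months
Prior conviction enhancement: +48 months
Adjusted term: 81 months + 26 months + 48 months = 155 months
Acceptance of responsibility reduction: 25% of 155 months = 38 months (rounded down)
After reduction: 155 − 38 = 117 months
Minimum 54 months: 117 months meets the minimum, no increase.

117 months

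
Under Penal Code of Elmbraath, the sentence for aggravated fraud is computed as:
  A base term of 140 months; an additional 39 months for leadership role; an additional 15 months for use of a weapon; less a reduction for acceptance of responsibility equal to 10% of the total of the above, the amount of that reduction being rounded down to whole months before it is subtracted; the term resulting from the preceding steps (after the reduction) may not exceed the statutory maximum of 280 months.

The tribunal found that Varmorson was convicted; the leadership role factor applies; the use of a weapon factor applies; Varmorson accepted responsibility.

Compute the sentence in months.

Leadership role enhancement: +39 months
Use of a weapon enhancement: +15 months
Adjusted term: 140 months + 39 months + 15 months = 194 months
Acceptance of responsibility reduction: 10% of 194 months = 19 months (rounded down)
After reduction: 194 − 19 = 175 months
Cap at 280 months: 175 months is within the cap, no reduction.

175 months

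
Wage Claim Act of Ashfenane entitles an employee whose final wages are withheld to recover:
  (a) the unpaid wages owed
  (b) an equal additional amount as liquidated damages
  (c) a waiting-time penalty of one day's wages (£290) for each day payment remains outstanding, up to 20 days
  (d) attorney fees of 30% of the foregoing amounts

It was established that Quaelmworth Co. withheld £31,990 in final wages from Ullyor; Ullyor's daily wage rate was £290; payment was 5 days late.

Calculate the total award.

Liquidated damages (equal amount): £31,990
Penalty days: min(5, 20) = 5
Waiting-time penalty: 5 × £290 = £1,450
Subtotal: £31,990 + £31,990 + £1,450 = £65,430
Attorney fees: 30% of £65,430 = £19,629
Total award: £65,430 + £19,629 = £85,059

£85,059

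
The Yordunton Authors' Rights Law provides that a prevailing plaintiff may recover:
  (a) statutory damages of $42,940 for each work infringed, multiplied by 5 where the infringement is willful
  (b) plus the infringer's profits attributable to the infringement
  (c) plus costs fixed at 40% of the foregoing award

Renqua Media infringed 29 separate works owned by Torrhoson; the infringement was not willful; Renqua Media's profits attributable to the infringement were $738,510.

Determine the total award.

$2,777,278

Statutory damages: 29 × $42,940 = $1,245,260
Infringement not willful: no ×5 enhancement.
Combined award: $1,245,260 + $738,510 = $1,983,770
Costs: 40% of $1,983,770 = $793,508
Award plus costs: $1,983,770 + $793,508 = $2,777,278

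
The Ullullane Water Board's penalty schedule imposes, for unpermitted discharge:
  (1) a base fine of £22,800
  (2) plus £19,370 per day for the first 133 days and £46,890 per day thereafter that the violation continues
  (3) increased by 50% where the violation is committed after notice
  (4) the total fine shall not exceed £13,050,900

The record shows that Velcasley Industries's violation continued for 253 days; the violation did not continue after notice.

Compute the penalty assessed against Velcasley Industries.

£8,225,810

First 133 days: 133 × £19,370 = £2,576,210
Remaining days: (253 − 133) × £46,890 = £5,626,800
Per-day component: £2,576,210 + £5,626,800 = £8,203,010
Base plus per-day: £22,800 + £8,203,010 = £8,225,810
The violation did not continue after notice: no 50% increase.
Cap at £13,050,900: £8,225,810 is within the cap, no reduction.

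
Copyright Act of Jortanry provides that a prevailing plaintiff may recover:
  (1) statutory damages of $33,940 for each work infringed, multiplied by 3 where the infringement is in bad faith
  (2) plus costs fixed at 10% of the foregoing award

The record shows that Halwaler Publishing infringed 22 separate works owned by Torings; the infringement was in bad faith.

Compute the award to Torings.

Statutory damages: 22 × $33,940 = $746,680
Trebled: 3 × $746,680 = $2,240,040
Costs: 10% of $2,240,040 = $224,004
Award plus costs: $2,240,040 + $224,004 = $2,464,044

$2,464,044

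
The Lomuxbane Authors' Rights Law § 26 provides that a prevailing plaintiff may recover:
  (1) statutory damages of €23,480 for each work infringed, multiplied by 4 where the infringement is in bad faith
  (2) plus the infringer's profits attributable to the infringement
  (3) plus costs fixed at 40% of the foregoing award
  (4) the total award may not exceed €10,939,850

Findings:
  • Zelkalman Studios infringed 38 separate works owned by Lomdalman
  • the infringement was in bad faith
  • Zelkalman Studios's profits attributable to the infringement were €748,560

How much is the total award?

€6,044,528

Statutory damages: 38 × €23,480 = €892,240
Multiplied by 4: 4 × €892,240 = €3,568,960
Combined award: €3,568,960 + €748,560 = €4,317,520
Costs: 40% of €4,317,520 = €1,727,008
Award plus costs: €4,317,520 + €1,727,008 = €6,044,528
Cap at €10,939,850: €6,044,528 is within the cap, no reduction.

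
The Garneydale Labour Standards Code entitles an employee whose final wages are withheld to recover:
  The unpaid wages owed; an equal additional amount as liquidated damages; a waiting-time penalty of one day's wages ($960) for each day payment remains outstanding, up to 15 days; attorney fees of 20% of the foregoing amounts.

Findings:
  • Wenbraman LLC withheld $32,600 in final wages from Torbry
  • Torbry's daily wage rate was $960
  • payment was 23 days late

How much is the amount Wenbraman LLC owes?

$95,520

Liquidated damages (equal amount): $32,600
Penalty days: min(23, 15) = 15
Waiting-time penalty: 15 × $960 = $14,400
Subtotal: $32,600 + $32,600 + $14,400 = $79,600
Attorney fees: 20% of $79,600 = $15,920
Total award: $79,600 + $15,920 = $95,520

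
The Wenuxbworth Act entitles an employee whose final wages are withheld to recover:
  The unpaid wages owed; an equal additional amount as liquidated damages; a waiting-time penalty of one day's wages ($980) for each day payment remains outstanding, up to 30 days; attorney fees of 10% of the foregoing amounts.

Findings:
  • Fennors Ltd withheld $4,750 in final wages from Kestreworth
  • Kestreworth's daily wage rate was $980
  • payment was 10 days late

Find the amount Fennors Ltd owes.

Liquidated damages (equal amount): $4,750
Penalty days: min(10, 30) = 10
Waiting-time penalty: 10 × $980 = $9,800
Subtotal: $4,750 + $4,750 + $9,800 = $19,300
Attorney fees: 10% of $19,300 = $1,930
Total award: $19,300 + $1,930 = $21,230

$21,230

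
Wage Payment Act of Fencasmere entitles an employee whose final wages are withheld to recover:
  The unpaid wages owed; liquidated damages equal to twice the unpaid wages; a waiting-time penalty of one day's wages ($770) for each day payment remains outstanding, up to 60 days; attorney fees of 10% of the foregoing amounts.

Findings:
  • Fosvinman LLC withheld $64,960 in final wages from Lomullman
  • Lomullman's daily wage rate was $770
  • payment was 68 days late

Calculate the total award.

Doubled: 2 × $64,960 = $129,920
Penalty days: min(68, 60) = 60
Waiting-time penalty: 60 × $770 = $46,200
Subtotal: $64,960 + $129,920 + $46,200 = $241,080
Attorney fees: 10% of $241,080 = $24,108
Total award: $241,080 + $24,108 = $265,188

$265,188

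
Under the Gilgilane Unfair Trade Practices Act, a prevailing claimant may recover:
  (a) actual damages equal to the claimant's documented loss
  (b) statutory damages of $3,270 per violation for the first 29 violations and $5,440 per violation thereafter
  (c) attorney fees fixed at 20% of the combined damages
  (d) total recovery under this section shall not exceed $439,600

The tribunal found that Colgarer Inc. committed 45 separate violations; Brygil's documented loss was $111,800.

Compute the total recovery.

Total recovery: $352,404

First 29 violations: 29 × $3,270 = $94,830
Remaining violations: (45 − 29) × $5,440 = $87,040
Statutory damages: $94,830 + $87,040 = $181,870
Combined damages: $111,800 + $181,870 = $293,670
Attorney fees: 20% of $293,670 = $58,734
Total before cap: $293,670 + $58,734 = $352,404
Cap at $439,600: $352,404 is within the cap, no reduction.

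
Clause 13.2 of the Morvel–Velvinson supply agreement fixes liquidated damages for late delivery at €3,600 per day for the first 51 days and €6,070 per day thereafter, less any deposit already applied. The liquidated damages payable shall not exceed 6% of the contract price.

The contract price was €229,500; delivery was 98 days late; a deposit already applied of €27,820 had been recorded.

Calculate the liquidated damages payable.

Liquidated damages: €13,770

First 51 days: 51 × €3,600 = €183,600
Remaining days: (98 − 51) × €6,070 = €285,290
Accrued per-day damages: €183,600 + €285,290 = €468,890
Less deposit already applied: €468,890 − €27,820 = €441,070
Cap: 6% of €229,500 = €13,770
Cap at €13,770: €441,070 exceeds the cap → €13,770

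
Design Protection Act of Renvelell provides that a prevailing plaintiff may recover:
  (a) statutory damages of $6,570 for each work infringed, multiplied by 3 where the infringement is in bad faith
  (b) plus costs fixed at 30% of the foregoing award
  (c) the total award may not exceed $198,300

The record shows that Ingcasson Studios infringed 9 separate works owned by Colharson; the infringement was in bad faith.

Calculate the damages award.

Statutory damages: 9 × $6,570 = $59,130
Trebled: 3 × $59,130 = $177,390
Costs: 30% of $177,390 = $53,217
Award plus costs: $177,390 + $53,217 = $230,607
Cap at $198,300: $230,607 exceeds the cap → $198,300

Award: $198,300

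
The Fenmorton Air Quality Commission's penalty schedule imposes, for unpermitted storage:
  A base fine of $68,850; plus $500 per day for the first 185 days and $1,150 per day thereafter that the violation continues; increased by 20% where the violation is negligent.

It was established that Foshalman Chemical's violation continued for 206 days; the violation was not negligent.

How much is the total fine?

First 185 days: 185 × $500 = $92,500
Remaining days: (206 − 185) × $1,150 = $24,150
Per-day component: $92,500 + $24,150 = $116,650
Base plus per-day: $68,850 + $116,650 = $185,500
The violation was not negligent: no 20% increase.

$185,500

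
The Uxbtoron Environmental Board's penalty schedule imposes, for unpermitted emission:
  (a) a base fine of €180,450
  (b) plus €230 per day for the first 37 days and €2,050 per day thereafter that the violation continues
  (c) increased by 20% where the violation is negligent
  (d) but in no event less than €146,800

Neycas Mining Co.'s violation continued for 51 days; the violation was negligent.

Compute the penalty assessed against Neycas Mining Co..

€261,192

First 37 days: 37 × €230 = €8,510
Remaining days: (51 − 37) × €2,050 = €28,700
Per-day component: €8,510 + €28,700 = €37,210
Base plus per-day: €180,450 + €37,210 = €217,660
Enhancement: 20% of €217,660 = €43,532
Enhanced fine: €217,660 + €43,532 = €261,192
Minimum €146,800: €261,192 meets the minimum, no increase.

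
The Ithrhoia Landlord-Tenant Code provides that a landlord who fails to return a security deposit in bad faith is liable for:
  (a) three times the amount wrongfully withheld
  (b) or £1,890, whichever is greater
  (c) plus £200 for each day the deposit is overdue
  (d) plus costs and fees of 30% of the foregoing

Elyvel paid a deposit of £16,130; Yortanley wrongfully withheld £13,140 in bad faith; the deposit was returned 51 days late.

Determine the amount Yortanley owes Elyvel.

Trebled: 3 × £13,140 = £39,420
Minimum £1,890: £39,420 meets the minimum, no increase.
Late-return penalty: 51 × £200 = £10,200
Damages plus late penalty: £39,420 + £10,200 = £49,620
Costs and fees: 30% of £49,620 = £14,886
Total recovery: £49,620 + £14,886 = £64,506

£64,506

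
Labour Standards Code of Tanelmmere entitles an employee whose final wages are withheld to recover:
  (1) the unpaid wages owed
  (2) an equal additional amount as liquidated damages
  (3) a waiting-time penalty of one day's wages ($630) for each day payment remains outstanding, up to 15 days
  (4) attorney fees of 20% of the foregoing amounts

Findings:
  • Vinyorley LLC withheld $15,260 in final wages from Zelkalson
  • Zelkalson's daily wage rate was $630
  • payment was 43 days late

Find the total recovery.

$47,964

Liquidated damages (equal amount): $15,260
Penalty days: min(43, 15) = 15
Waiting-time penalty: 15 × $630 = $9,450
Subtotal: $15,260 + $15,260 + $9,450 = $39,970
Attorney fees: 20% of $39,970 = $7,994
Total award: $39,970 + $7,994 = $47,964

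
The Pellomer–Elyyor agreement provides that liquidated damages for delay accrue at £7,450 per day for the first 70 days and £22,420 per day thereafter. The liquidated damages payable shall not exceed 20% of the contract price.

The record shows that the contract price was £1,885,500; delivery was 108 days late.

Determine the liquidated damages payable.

First 70 days: 70 × £7,450 = £521,500
Remaining days: (108 − 70) × £22,420 = £851,960
Accrued per-day damages: £521,500 + £851,960 = £1,373,460
Cap: 20% of £1,885,500 = £377,100
Cap at £377,100: £1,373,460 exceeds the cap → £377,100

£377,100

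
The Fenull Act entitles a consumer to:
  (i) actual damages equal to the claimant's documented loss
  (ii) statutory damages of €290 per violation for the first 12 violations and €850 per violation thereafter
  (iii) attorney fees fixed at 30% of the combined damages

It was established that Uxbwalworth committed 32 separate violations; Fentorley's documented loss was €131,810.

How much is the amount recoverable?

€197,977

First 12 violations: 12 × €290 = €3,480
Remaining violations: (32 − 12) × €850 = €17,000
Statutory damages: €3,480 + €17,000 = €20,480
Combined damages: €131,810 + €20,480 = €152,290
Attorney fees: 30% of €152,290 = €45,687
Total recovery: €152,290 + €45,687 = €197,977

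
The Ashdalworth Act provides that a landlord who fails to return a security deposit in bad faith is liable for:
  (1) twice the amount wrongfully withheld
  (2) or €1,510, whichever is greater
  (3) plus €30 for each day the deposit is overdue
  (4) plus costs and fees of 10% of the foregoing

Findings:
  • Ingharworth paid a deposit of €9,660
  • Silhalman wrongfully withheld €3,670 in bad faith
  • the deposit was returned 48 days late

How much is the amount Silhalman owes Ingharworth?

Doubled: 2 × €3,670 = €7,340
Minimum €1,510: €7,340 meets the minimum, no increase.
Late-return penalty: 48 × €30 = €1,440
Damages plus late penalty: €7,340 + €1,440 = €8,780
Costs and fees: 10% of €8,780 = €878
Total recovery: €8,780 + €878 = €9,658

€9,658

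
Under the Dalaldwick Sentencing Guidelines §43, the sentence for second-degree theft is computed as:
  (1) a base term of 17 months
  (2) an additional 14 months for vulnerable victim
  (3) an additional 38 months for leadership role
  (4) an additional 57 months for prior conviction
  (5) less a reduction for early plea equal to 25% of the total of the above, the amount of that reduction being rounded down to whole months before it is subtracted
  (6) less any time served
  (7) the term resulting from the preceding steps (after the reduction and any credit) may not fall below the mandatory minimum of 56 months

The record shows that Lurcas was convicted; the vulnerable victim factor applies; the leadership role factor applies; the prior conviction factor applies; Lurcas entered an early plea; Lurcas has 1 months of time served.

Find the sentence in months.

Vulnerable victim enhancement: +14 months
Leadership role enhancement: +38 months
Prior conviction enhancement: +57 months
Adjusted term: 17 months + 14 months + 38 months + 57 months = 126 months
Early plea reduction: 25% of 126 months = 31 months (rounded down)
After reduction: 126 − 31 = 95 months
Less time served: 95 months − 1 months = 94 months
Minimum 56 months: 94 months meets the minimum, no increase.

94 months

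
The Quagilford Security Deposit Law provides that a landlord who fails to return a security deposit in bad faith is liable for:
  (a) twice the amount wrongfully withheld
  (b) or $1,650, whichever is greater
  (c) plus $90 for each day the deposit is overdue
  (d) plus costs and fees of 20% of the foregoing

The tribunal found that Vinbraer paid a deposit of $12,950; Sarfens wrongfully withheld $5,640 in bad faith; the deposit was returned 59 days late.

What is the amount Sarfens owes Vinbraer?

$19,908

Doubled: 2 × $5,640 = $11,280
Minimum $1,650: $11,280 meets the minimum, no increase.
Late-return penalty: 59 × $90 = $5,310
Damages plus late penalty: $11,280 + $5,310 = $16,590
Costs and fees: 20% of $16,590 = $3,318
Total recovery: $16,590 + $3,318 = $19,908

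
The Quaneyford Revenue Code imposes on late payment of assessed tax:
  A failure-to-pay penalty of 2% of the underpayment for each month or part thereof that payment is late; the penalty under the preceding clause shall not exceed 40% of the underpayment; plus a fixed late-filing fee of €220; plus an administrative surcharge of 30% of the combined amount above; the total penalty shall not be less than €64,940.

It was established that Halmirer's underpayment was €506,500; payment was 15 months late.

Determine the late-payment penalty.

€197,821

Accrued rate: 2% × 15 = 30%, capped at 40% → 30%
Failure-to-pay penalty: 30% of €506,500 = €151,950
Penalty before surcharge: €151,950 + €220 = €152,170
Administrative surcharge: 30% of €152,170 = €45,651
Total penalty: €152,170 + €45,651 = €197,821
Minimum €64,940: €197,821 meets the minimum, no increase.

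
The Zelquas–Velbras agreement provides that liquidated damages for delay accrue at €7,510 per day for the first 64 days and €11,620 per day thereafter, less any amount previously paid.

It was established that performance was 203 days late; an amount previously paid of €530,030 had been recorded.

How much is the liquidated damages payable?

First 64 days: 64 × €7,510 = €480,640
Remaining days: (203 − 64) × €11,620 = €1,615,180
Accrued per-day damages: €480,640 + €1,615,180 = €2,095,820
Less amount previously paid: €2,095,820 − €530,030 = €1,565,790

€1,565,790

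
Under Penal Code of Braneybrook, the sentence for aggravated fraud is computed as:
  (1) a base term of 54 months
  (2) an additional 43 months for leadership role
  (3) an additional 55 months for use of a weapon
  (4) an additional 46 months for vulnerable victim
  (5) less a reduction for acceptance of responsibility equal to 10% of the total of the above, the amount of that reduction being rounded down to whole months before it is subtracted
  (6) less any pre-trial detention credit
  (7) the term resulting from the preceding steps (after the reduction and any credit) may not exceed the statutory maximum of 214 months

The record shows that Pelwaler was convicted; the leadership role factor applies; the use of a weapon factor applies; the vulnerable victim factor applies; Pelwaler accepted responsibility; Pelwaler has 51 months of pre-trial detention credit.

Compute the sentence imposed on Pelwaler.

Sentence: 128 months

Leadership role enhancement: +43 months
Use of a weapon enhancement: +55 months
Vulnerable victim enhancement: +46 months
Adjusted term: 54 months + 43 months + 55 months + 46 months = 198 months
Acceptance of responsibility reduction: 10% of 198 months = 19 months (rounded down)
After reduction: 198 − 19 = 179 months
Less pre-trial detention credit: 179 months − 51 months = 128 months
Cap at 214 months: 128 months is within the cap, no reduction.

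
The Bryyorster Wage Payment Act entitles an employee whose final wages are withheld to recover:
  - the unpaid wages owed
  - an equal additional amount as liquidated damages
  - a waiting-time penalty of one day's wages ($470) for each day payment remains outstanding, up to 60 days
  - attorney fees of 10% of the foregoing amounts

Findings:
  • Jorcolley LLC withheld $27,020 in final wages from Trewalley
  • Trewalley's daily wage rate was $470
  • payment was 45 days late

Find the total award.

Liquidated damages (equal amount): $27,020
Penalty days: min(45, 60) = 45
Waiting-time penalty: 45 × $470 = $21,150
Subtotal: $27,020 + $27,020 + $21,150 = $75,190
Attorney fees: 10% of $75,190 = $7,519
Total award: $75,190 + $7,519 = $82,709

$82,709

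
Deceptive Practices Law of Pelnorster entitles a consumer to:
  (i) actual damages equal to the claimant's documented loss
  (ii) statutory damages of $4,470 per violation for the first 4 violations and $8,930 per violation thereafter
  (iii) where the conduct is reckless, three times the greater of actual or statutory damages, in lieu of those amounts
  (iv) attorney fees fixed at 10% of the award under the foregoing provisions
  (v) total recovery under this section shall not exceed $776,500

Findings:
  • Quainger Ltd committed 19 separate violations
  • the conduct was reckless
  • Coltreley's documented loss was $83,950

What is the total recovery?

First 4 violations: 4 × $4,470 = $17,880
Remaining violations: (19 − 4) × $8,930 = $133,950
Statutory damages: $17,880 + $133,950 = $151,830
Greater of actual damages ($83,950) or statutory damages ($151,830): $151,830
Trebled: 3 × $151,830 = $455,490
Attorney fees: 10% of $455,490 = $45,549
Total before cap: $455,490 + $45,549 = $501,039
Cap at $776,500: $501,039 is within the cap, no reduction.

$501,039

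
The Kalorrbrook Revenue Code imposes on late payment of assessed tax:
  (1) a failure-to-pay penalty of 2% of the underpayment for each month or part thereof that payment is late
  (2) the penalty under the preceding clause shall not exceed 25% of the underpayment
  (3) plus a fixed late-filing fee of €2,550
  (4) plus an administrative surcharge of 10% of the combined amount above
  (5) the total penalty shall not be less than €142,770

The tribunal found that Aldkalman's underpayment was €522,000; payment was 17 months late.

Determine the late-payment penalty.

Penalty: €146,355

Accrued rate: 2% × 17 = 34%, capped at 25% → 25%
Failure-to-pay penalty: 25% of €522,000 = €130,500
Penalty before surcharge: €130,500 + €2,550 = €133,050
Administrative surcharge: 10% of €133,050 = €13,305
Total penalty: €133,050 + €13,305 = €146,355
Minimum €142,770: €146,355 meets the minimum, no increase.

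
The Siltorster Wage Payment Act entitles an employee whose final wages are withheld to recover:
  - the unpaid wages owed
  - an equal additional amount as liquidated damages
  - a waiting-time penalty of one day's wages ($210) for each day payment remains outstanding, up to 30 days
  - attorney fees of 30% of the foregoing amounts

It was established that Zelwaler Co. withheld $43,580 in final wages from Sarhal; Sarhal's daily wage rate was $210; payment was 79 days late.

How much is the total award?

$121,498

Liquidated damages (equal amount): $43,580
Penalty days: min(79, 30) = 30
Waiting-time penalty: 30 × $210 = $6,300
Subtotal: $43,580 + $43,580 + $6,300 = $93,460
Attorney fees: 30% of $93,460 = $28,038
Total award: $93,460 + $28,038 = $121,498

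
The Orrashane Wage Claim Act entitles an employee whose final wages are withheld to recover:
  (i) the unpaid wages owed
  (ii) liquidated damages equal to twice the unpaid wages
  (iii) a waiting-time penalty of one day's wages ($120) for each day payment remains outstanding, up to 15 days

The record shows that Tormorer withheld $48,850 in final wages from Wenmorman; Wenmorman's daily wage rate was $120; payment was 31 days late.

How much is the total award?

Doubled: 2 × $48,850 = $97,700
Penalty days: min(31, 15) = 15
Waiting-time penalty: 15 × $120 = $1,800
Total award: $48,850 + $97,700 + $1,800 = $148,350

Total award: $148,350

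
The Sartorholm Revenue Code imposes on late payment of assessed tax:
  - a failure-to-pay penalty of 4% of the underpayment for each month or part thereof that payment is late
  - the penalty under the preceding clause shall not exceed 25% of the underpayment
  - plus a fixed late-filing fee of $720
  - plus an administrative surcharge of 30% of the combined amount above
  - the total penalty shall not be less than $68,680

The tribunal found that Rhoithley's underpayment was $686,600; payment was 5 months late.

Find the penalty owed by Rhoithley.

Accrued rate: 4% × 5 = 20%, capped at 25% → 20%
Failure-to-pay penalty: 20% of $686,600 = $137,320
Penalty before surcharge: $137,320 + $720 = $138,040
Administrative surcharge: 30% of $138,040 = $41,412
Total penalty: $138,040 + $41,412 = $179,452
Minimum $68,680: $179,452 meets the minimum, no increase.

$179,452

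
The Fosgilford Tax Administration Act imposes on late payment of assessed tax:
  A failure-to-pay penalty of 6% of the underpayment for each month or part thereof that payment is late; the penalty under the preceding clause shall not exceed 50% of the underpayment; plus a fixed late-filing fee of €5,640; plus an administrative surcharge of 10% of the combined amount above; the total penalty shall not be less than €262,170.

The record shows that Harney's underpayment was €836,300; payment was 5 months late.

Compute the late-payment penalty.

€282,183

Accrued rate: 6% × 5 = 30%, capped at 50% → 30%
Failure-to-pay penalty: 30% of €836,300 = €250,890
Penalty before surcharge: €250,890 + €5,640 = €256,530
Administrative surcharge: 10% of €256,530 = €25,653
Total penalty: €256,530 + €25,653 = €282,183
Minimum €262,170: €282,183 meets the minimum, no increase.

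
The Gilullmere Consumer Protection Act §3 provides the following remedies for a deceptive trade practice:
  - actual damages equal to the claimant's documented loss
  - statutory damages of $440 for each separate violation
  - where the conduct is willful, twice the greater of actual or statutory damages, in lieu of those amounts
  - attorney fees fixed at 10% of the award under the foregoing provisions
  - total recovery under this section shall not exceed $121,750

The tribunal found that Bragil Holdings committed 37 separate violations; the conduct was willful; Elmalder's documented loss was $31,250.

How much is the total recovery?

$68,750

Statutory damages: 37 × $440 = $16,280
Greater of actual damages ($31,250) or statutory damages ($16,280): $31,250
Doubled: 2 × $31,250 = $62,500
Attorney fees: 10% of $62,500 = $6,250
Total before cap: $62,500 + $6,250 = $68,750
Cap at $121,750: $68,750 is within the cap, no reduction.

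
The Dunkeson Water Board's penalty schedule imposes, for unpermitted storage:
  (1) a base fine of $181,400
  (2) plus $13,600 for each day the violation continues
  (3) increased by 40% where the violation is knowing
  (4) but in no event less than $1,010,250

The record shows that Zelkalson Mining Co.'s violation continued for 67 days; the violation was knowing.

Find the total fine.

Per-day component: 67 × $13,600 = $911,200
Base plus per-day: $181,400 + $911,200 = $1,092,600
Enhancement: 40% of $1,092,600 = $437,040
Enhanced fine: $1,092,600 + $437,040 = $1,529,640
Minimum $1,010,250: $1,529,640 meets the minimum, no increase.

$1,529,640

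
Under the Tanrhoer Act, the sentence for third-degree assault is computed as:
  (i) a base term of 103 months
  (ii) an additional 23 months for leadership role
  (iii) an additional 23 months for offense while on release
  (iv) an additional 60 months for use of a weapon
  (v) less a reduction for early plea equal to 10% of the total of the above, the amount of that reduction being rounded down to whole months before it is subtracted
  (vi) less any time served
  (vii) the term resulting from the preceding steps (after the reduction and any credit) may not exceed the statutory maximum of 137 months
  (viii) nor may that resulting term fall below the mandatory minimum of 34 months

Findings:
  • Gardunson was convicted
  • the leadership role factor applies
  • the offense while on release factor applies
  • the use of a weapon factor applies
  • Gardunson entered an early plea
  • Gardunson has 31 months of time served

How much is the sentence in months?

Leadership role enhancement: +23 months
Offense while on release enhancement: +23 months
Use of a weapon enhancement: +60 months
Adjusted term: 103 months + 23 months + 23 months + 60 months = 209 months
Early plea reduction: 10% of 209 months = 20 months (rounded down)
After reduction: 209 − 20 = 189 months
Less time served: 189 months − 31 months = 158 months
Cap at 137 months: 158 months exceeds the cap → 137 months
Minimum 34 months: 137 months meets the minimum, no increase.

137 months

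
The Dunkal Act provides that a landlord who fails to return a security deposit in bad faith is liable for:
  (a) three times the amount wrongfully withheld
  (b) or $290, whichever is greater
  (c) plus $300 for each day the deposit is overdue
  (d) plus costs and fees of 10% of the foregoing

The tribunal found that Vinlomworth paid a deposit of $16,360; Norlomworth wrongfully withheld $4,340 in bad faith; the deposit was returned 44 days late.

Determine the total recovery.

$28,842

Trebled: 3 × $4,340 = $13,020
Minimum $290: $13,020 meets the minimum, no increase.
Late-return penalty: 44 × $300 = $13,200
Damages plus late penalty: $13,020 + $13,200 = $26,220
Costs and fees: 10% of $26,220 = $2,622
Total recovery: $26,220 + $2,622 = $28,842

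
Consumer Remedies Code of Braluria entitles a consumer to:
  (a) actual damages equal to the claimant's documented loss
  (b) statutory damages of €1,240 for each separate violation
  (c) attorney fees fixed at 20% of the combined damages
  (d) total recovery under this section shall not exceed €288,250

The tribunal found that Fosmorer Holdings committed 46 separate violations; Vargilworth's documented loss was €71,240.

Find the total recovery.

Statutory damages: 46 × €1,240 = €57,040
Combined damages: €71,240 + €57,040 = €128,280
Attorney fees: 20% of €128,280 = €25,656
Total before cap: €128,280 + €25,656 = €153,936
Cap at €288,250: €153,936 is within the cap, no reduction.

€153,936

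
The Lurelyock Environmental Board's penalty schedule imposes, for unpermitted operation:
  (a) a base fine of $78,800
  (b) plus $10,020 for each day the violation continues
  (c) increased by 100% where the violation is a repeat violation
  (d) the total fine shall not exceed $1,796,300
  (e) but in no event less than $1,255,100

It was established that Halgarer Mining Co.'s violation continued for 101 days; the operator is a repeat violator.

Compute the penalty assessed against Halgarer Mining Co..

Per-day component: 101 × $10,020 = $1,012,020
Base plus per-day: $78,800 + $1,012,020 = $1,090,820
Enhancement: 100% of $1,090,820 = $1,090,820
Enhanced fine: $1,090,820 + $1,090,820 = $2,181,640
Cap at $1,796,300: $2,181,640 exceeds the cap → $1,796,300
Minimum $1,255,100: $1,796,300 meets the minimum, no increase.

$1,796,300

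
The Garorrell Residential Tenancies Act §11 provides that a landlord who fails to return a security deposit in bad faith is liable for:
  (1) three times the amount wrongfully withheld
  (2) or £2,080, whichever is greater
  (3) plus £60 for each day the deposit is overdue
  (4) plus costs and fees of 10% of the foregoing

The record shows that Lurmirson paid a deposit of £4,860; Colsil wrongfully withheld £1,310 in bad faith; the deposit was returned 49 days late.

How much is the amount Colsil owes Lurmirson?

£7,557

Trebled: 3 × £1,310 = £3,930
Minimum £2,080: £3,930 meets the minimum, no increase.
Late-return penalty: 49 × £60 = £2,940
Damages plus late penalty: £3,930 + £2,940 = £6,870
Costs and fees: 10% of £6,870 = £687
Total recovery: £6,870 + £687 = £7,557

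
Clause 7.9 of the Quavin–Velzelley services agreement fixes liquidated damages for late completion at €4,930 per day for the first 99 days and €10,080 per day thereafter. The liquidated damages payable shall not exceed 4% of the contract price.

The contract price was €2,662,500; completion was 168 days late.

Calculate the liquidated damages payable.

First 99 days: 99 × €4,930 = €488,070
Remaining days: (168 − 99) × €10,080 = €695,520
Accrued per-day damages: €488,070 + €695,520 = €1,183,590
Cap: 4% of €2,662,500 = €106,500
Cap at €106,500: €1,183,590 exceeds the cap → €106,500

€106,500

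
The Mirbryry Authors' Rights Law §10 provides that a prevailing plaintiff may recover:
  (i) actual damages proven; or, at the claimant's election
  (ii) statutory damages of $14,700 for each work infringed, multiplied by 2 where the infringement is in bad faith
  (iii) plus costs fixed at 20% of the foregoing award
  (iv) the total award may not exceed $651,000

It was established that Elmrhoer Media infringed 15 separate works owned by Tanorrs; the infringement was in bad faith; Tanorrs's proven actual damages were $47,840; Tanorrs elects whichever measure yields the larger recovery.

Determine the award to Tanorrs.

$529,200

Statutory damages: 15 × $14,700 = $220,500
Doubled: 2 × $220,500 = $441,000
Greater of actual damages ($47,840) or enhanced statutory damages ($441,000): $441,000
Costs: 20% of $441,000 = $88,200
Award plus costs: $441,000 + $88,200 = $529,200
Cap at $651,000: $529,200 is within the cap, no reduction.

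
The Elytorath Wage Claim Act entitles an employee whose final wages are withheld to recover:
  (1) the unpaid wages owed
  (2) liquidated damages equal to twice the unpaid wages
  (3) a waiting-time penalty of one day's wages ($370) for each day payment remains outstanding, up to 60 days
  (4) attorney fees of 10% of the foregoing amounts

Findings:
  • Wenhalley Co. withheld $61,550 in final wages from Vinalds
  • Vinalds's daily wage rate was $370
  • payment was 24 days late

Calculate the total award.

$212,883

Doubled: 2 × $61,550 = $123,100
Penalty days: min(24, 60) = 24
Waiting-time penalty: 24 × $370 = $8,880
Subtotal: $61,550 + $123,100 + $8,880 = $193,530
Attorney fees: 10% of $193,530 = $19,353
Total award: $193,530 + $19,353 = $212,883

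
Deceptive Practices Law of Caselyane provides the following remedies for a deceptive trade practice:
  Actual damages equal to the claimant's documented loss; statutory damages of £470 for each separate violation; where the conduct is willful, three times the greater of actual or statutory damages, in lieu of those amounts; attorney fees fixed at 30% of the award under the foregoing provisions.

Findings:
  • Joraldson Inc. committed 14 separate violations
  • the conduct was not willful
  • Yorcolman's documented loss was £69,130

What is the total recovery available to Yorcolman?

Statutory damages: 14 × £470 = £6,580
Conduct not willful: the in-lieu enhancement does not apply.
Actual plus statutory damages: £69,130 + £6,580 = £75,710
Attorney fees: 30% of £75,710 = £22,713
Total recovery: £75,710 + £22,713 = £98,423

Total recovery: £98,423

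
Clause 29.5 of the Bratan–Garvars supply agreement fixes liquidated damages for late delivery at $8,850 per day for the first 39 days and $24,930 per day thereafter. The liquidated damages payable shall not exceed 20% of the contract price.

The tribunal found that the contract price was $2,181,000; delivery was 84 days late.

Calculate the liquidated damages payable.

First 39 days: 39 × $8,850 = $345,150
Remaining days: (84 − 39) × $24,930 = $1,121,850
Accrued per-day damages: $345,150 + $1,121,850 = $1,467,000
Cap: 20% of $2,181,000 = $436,200
Cap at $436,200: $1,467,000 exceeds the cap → $436,200

Liquidated damages: $436,200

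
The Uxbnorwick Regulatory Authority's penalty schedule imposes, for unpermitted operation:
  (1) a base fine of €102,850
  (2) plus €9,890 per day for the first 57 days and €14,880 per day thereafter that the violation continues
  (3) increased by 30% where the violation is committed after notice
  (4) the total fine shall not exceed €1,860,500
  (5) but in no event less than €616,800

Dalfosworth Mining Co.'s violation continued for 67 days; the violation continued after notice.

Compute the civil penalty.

€1,059,994

First 57 days: 57 × €9,890 = €563,730
Remaining days: (67 − 57) × €14,880 = €148,800
Per-day component: €563,730 + €148,800 = €712,530
Base plus per-day: €102,850 + €712,530 = €815,380
Enhancement: 30% of €815,380 = €244,614
Enhanced fine: €815,380 + €244,614 = €1,059,994
Cap at €1,860,500: €1,059,994 is within the cap, no reduction.
Minimum €616,800: €1,059,994 meets the minimum, no increase.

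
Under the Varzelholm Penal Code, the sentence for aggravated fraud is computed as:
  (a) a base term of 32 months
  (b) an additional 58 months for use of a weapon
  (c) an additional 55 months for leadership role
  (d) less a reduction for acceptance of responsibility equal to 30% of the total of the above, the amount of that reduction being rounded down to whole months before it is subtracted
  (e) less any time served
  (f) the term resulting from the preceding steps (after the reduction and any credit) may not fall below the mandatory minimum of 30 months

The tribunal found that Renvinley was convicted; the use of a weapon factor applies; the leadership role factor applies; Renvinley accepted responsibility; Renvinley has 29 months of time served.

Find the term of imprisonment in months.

Use of a weapon enhancement: +58 months
Leadership role enhancement: +55 months
Adjusted term: 32 months + 58 months + 55 months = 145 months
Acceptance of responsibility reduction: 30% of 145 months = 43 months (rounded down)
After reduction: 145 − 43 = 102 months
Less time served: 102 months − 29 months = 73 months
Minimum 30 months: 73 months meets the minimum, no increase.

73 months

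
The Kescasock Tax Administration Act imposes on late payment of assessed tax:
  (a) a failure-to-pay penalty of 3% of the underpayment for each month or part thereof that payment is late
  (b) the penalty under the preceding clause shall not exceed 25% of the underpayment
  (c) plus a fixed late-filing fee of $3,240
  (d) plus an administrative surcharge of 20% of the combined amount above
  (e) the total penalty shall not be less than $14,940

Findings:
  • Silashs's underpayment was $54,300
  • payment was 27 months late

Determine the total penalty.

Accrued rate: 3% × 27 = 81%, capped at 25% → 25%
Failure-to-pay penalty: 25% of $54,300 = $13,575
Penalty before surcharge: $13,575 + $3,240 = $16,815
Administrative surcharge: 20% of $16,815 = $3,363
Total penalty: $16,815 + $3,363 = $20,178
Minimum $14,940: $20,178 meets the minimum, no increase.

$20,178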